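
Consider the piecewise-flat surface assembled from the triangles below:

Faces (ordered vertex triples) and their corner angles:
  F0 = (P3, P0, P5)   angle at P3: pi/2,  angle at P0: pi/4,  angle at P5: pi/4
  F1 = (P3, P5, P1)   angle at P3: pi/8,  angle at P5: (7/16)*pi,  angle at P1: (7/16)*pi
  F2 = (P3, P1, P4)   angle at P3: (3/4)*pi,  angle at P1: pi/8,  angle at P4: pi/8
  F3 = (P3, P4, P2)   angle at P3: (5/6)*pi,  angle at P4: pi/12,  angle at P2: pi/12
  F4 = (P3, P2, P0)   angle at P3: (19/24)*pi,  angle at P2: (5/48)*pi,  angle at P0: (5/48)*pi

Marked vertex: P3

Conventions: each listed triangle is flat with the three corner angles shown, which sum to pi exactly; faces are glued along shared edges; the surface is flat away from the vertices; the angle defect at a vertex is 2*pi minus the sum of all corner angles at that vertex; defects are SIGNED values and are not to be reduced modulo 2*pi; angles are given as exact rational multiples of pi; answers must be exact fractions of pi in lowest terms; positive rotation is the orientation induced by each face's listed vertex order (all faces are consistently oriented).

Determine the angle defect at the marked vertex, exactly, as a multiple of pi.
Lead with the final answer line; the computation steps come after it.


Answer: defect(P3) = -pi

Sum of corner angles at P3: 3*pi
defect = 2*pi - 3*pi


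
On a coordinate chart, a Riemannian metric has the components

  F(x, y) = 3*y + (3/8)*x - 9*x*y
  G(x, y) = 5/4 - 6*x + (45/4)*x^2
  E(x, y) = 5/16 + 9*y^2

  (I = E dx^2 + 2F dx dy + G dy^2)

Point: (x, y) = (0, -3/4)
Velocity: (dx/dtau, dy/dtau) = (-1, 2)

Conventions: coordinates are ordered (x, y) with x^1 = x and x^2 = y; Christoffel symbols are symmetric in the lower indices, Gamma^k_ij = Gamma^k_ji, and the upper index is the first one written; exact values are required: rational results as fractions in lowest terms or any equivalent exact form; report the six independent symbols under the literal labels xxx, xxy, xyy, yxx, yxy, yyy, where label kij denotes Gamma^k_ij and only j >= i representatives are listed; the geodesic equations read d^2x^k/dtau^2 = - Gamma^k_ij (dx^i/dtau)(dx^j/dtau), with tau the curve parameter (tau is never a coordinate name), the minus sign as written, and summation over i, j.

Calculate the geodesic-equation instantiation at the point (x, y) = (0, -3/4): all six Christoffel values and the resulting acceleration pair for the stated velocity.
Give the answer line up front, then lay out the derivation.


Answer: Gamma_xxx = 999/53, Gamma_xxy = -486/53, Gamma_xyy = 240/53, Gamma_yxx = 4773/106, Gamma_yxy = -1002/53, Gamma_yyy = 432/53; accelerations (d^2x/dtau^2, d^2y/dtau^2) = (-3903/53, -16245/106)

E = 43/8, F = -9/4, G = 5/4 at the point
E_x = 0, E_y = -27/2, F_x = 57/8, F_y = 3, G_x = -6, G_y = 0
EG - F^2 = 53/32;  g^inv = (32/53) * [[5/4, 9/4], [9/4, 43/8]]
first-kind symbols [ij,l] = (1/2)(d_i g_jl + d_j g_il - d_l g_ij): [xx,x] = E_x/2 = 0, [xx,y] = F_x - E_y/2 = 111/8, [xy,x] = E_y/2 = -27/4, [xy,y] = G_x/2 = -3, [yy,x] = F_y - G_x/2 = 6, [yy,y] = G_y/2 = 0
Gamma^x_ij = (G*[ij,x] - F*[ij,y])/(EG - F^2), Gamma^y_ij = (E*[ij,y] - F*[ij,x])/(EG - F^2)
Gamma_xxx = 999/53, Gamma_xxy = -486/53, Gamma_xyy = 240/53, Gamma_yxx = 4773/106, Gamma_yxy = -1002/53, Gamma_yyy = 432/53
d^2x/dtau^2 = -(Gamma_xxx*(-1)^2 + 2*Gamma_xxy*(-1)*(2) + Gamma_xyy*(2)^2) = -3903/53
d^2y/dtau^2 = -(Gamma_yxx*(-1)^2 + 2*Gamma_yxy*(-1)*(2) + Gamma_yyy*(2)^2) = -16245/106


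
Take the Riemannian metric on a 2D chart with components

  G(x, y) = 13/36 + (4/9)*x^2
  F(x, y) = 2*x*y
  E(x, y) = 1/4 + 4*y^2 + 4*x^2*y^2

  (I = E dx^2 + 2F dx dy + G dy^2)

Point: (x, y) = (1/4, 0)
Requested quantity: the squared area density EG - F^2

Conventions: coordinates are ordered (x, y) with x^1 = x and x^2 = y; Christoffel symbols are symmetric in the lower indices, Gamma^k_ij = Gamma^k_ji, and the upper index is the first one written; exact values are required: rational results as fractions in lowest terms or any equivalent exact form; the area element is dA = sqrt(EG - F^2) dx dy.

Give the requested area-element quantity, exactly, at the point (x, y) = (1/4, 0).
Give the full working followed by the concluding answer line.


E = 1/4, F = 0, G = 7/18; EG - F^2 = 7/72

Answer: EG - F^2 = 7/72


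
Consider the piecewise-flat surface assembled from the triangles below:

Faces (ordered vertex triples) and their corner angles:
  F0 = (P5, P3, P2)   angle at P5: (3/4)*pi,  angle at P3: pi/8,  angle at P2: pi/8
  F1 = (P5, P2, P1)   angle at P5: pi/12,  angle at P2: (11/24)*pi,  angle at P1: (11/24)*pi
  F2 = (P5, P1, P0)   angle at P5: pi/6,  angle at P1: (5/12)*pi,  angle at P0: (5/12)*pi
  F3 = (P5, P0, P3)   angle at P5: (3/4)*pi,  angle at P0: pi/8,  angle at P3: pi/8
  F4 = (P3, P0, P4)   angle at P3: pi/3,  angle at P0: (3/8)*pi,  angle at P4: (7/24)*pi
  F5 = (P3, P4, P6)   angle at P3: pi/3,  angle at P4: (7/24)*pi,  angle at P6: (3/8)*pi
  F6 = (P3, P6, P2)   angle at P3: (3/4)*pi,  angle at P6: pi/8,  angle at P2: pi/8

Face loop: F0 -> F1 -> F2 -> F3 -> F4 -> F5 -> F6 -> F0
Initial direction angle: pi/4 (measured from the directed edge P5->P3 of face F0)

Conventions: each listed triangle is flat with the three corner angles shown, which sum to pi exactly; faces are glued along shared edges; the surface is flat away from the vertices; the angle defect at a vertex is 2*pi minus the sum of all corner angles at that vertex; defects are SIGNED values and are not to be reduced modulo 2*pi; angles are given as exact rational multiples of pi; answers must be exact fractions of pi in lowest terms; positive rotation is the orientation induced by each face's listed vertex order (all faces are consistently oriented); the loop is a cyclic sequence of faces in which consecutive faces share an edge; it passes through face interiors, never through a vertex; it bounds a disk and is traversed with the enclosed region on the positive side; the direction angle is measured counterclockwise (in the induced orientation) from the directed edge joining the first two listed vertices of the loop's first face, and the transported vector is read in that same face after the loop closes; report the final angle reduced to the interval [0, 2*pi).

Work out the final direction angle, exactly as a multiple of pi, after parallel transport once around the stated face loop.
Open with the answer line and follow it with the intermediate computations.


Answer: final direction angle = (5/6)*pi

enclosed vertex P3: corner angles sum to (5/3)*pi, defect = 2*pi - (5/3)*pi = pi/3
enclosed vertex P5: corner angles sum to (7/4)*pi, defect = 2*pi - (7/4)*pi = pi/4
the final direction is the initial angle plus the enclosed defects, taken mod 2*pi in the induced orientation
final angle = pi/4 + (7/12)*pi = (5/6)*pi (mod 2*pi)


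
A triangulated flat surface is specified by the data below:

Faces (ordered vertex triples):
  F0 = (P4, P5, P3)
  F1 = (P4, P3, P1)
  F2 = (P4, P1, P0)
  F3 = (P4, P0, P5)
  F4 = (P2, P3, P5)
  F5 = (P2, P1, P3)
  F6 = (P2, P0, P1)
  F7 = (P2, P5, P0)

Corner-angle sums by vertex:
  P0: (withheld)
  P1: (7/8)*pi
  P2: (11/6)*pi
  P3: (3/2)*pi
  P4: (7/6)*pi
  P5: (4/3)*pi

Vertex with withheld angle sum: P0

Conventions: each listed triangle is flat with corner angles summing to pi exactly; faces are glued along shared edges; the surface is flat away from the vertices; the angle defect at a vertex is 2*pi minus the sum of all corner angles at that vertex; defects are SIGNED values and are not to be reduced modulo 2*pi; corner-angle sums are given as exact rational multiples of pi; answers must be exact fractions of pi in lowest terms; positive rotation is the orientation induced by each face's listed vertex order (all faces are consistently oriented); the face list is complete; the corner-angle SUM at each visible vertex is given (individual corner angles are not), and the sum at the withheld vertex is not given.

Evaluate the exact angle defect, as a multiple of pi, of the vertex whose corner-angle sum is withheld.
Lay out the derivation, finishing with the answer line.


V = 6, E = 12, F = 8; chi = V - E + F = 2
Gauss-Bonnet: total defect = 2*pi*chi = 4*pi; visible defects sum to (79/24)*pi

Answer: defect(P0) = (17/24)*pi


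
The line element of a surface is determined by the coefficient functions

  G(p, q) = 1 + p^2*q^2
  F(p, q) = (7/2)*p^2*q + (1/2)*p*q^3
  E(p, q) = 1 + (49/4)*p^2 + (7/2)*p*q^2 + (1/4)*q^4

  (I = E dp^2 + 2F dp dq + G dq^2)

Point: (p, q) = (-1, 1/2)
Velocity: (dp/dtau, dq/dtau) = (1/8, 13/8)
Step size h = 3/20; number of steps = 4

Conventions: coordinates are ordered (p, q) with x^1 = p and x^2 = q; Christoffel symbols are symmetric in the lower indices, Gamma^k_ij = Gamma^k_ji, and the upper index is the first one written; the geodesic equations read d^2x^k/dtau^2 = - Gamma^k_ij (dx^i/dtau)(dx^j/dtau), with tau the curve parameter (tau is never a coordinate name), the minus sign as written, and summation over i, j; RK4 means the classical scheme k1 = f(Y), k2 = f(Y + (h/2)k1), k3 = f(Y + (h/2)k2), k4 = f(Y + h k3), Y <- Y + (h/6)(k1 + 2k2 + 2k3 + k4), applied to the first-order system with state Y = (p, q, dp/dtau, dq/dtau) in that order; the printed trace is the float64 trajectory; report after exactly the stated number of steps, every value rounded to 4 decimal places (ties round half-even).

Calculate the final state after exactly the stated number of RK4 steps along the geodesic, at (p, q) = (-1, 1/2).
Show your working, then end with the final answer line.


f(Y) = (dp/dtau, dq/dtau, -Gamma^p_ij Y'^i Y'^j, -Gamma^q_ij Y'^i Y'^j) with the Gammas evaluated at the stage position; h = 0.150000; intermediate values shown to 6 dp
step 0: p = -1.0000, q = 0.5000, dp/dtau = 0.1250, dq/dtau = 1.6250
step 1:
  k1: at (p, q) = (-1.000000, 0.500000), (dp/dtau, dq/dtau) = (0.125000, 1.625000); Gamma_ppp = -0.934487, Gamma_ppq = -0.133498, Gamma_pqq = 0.266996, Gamma_qpp = -0.138443, Gamma_qpq = -0.019778, Gamma_qqq = 0.039555; k1 = (0.125000, 1.625000, -0.636202, -0.094252)
  k2: at (p, q) = (-0.990625, 0.621875), (dp/dtau, dq/dtau) = (0.077285, 1.617931); Gamma_ppp = -0.947175, Gamma_ppq = -0.168293, Gamma_pqq = 0.268084, Gamma_qpp = -0.178233, Gamma_qpq = -0.031668, Gamma_qqq = 0.050446; k2 = (0.077285, 1.617931, -0.654020, -0.123069)
  k3: at (p, q) = (-0.994204, 0.621345), (dp/dtau, dq/dtau) = (0.075949, 1.615770); Gamma_ppp = -0.944149, Gamma_ppq = -0.167612, Gamma_pqq = 0.268193, Gamma_qpp = -0.177456, Gamma_qpq = -0.031503, Gamma_qqq = 0.050408; k3 = (0.075949, 1.615770, -0.653592, -0.122845)
  k4: at (p, q) = (-0.988608, 0.742365), (dp/dtau, dq/dtau) = (0.026961, 1.606573); Gamma_ppp = -0.954271, Gamma_ppq = -0.202405, Gamma_pqq = 0.269543, Gamma_qpp = -0.219919, Gamma_qpq = -0.046646, Gamma_qqq = 0.062118; k4 = (0.026961, 1.606573, -0.677483, -0.156131)
  Y <- Y + (h/6)(k1 + 2k2 + 2k3 + k4): p = -0.9885, q = 0.7425, dp/dtau = 0.0268, dq/dtau = 1.6064
step 2:
  k1: at (p, q) = (-0.988539, 0.742474), (dp/dtau, dq/dtau) = (0.026777, 1.606445); Gamma_ppp = -0.954335, Gamma_ppq = -0.202448, Gamma_pqq = 0.269542, Gamma_qpp = -0.219973, Gamma_qpq = -0.046664, Gamma_qqq = 0.062129; k1 = (0.026777, 1.606445, -0.677496, -0.156162)
  k2: at (p, q) = (-0.986531, 0.862958), (dp/dtau, dq/dtau) = (-0.024035, 1.594733); Gamma_ppp = -0.961431, Gamma_ppq = -0.237050, Gamma_pqq = 0.270995, Gamma_qpp = -0.265702, Gamma_qpq = -0.065511, Gamma_qqq = 0.074892; k2 = (-0.024035, 1.594733, -0.706802, -0.195333)
  k3: at (p, q) = (-0.990342, 0.862079), (dp/dtau, dq/dtau) = (-0.026233, 1.591795); Gamma_ppp = -0.958042, Gamma_ppq = -0.235974, Gamma_pqq = 0.271082, Gamma_qpp = -0.264309, Gamma_qpq = -0.065101, Gamma_qqq = 0.074787; k3 = (-0.026233, 1.591795, -0.705920, -0.194752)
  k4: at (p, q) = (-0.992474, 0.981244), (dp/dtau, dq/dtau) = (-0.079111, 1.577232); Gamma_ppp = -0.960643, Gamma_ppq = -0.269321, Gamma_pqq = 0.272404, Gamma_qpp = -0.312652, Gamma_qpq = -0.087654, Gamma_qqq = 0.088657; k4 = (-0.079111, 1.577232, -0.738846, -0.240466)
  Y <- Y + (h/6)(k1 + 2k2 + 2k3 + k4): p = -0.9924, q = 0.9814, dp/dtau = -0.0793, dq/dtau = 1.5770
step 3:
  k1: at (p, q) = (-0.992361, 0.981393), (dp/dtau, dq/dtau) = (-0.079267, 1.577025); Gamma_ppp = -0.960749, Gamma_ppq = -0.269392, Gamma_pqq = 0.272403, Gamma_qpp = -0.312755, Gamma_qpq = -0.087696, Gamma_qqq = 0.088676; k1 = (-0.079267, 1.577025, -0.738783, -0.240498)
  k2: at (p, q) = (-0.998306, 1.099670), (dp/dtau, dq/dtau) = (-0.134676, 1.558987); Gamma_ppp = -0.958216, Gamma_ppq = -0.301063, Gamma_pqq = 0.273312, Gamma_qpp = -0.364063, Gamma_qpq = -0.114385, Gamma_qqq = 0.103842; k2 = (-0.134676, 1.558987, -0.773311, -0.293810)
  k3: at (p, q) = (-1.002462, 1.098317), (dp/dtau, dq/dtau) = (-0.137266, 1.554989); Gamma_ppp = -0.954491, Gamma_ppq = -0.299524, Gamma_pqq = 0.273383, Gamma_qpp = -0.361703, Gamma_qpq = -0.113504, Gamma_qqq = 0.103598; k3 = (-0.137266, 1.554989, -0.770918, -0.292138)
  k4: at (p, q) = (-1.012951, 1.214641), (dp/dtau, dq/dtau) = (-0.194905, 1.533204); Gamma_ppp = -0.945181, Gamma_ppq = -0.328016, Gamma_pqq = 0.273549, Gamma_qpp = -0.414198, Gamma_qpq = -0.143743, Gamma_qqq = 0.119875; k4 = (-0.194905, 1.533204, -0.803172, -0.351967)
  Y <- Y + (h/6)(k1 + 2k2 + 2k3 + k4): p = -1.0128, q = 1.2148, dp/dtau = -0.1950, dq/dtau = 1.5329
step 4:
  k1: at (p, q) = (-1.012812, 1.214847), (dp/dtau, dq/dtau) = (-0.195028, 1.532916); Gamma_ppp = -0.945299, Gamma_ppq = -0.328113, Gamma_pqq = 0.273546, Gamma_qpp = -0.414372, Gamma_qpq = -0.143828, Gamma_qqq = 0.119909; k1 = (-0.195028, 1.532916, -0.803017, -0.352003)
  k2: at (p, q) = (-1.027440, 1.329816), (dp/dtau, dq/dtau) = (-0.255254, 1.506516); Gamma_ppp = -0.928635, Gamma_ppq = -0.352832, Gamma_pqq = 0.272605, Gamma_qpp = -0.467875, Gamma_qpq = -0.177768, Gamma_qqq = 0.137347; k2 = (-0.255254, 1.506516, -0.829555, -0.417955)
  k3: at (p, q) = (-1.031956, 1.327836), (dp/dtau, dq/dtau) = (-0.257244, 1.501569); Gamma_ppp = -0.924887, Gamma_ppq = -0.350885, Gamma_pqq = 0.272698, Gamma_qpp = -0.464182, Gamma_qpq = -0.176102, Gamma_qqq = 0.136862; k3 = (-0.257244, 1.501569, -0.824723, -0.413912)
  k4: at (p, q) = (-1.051399, 1.440083), (dp/dtau, dq/dtau) = (-0.318736, 1.470829); Gamma_ppp = -0.900036, Gamma_ppq = -0.370322, Gamma_pqq = 0.270371, Gamma_qpp = -0.515610, Gamma_qpq = -0.212149, Gamma_qqq = 0.154889; k4 = (-0.318736, 1.470829, -0.840684, -0.481609)
  Y <- Y + (h/6)(k1 + 2k2 + 2k3 + k4): p = -1.0513, q = 1.4403, dp/dtau = -0.3188, dq/dtau = 1.4705

Answer: p = -1.0513, q = 1.4403, dp/dtau = -0.3188, dq/dtau = 1.4705


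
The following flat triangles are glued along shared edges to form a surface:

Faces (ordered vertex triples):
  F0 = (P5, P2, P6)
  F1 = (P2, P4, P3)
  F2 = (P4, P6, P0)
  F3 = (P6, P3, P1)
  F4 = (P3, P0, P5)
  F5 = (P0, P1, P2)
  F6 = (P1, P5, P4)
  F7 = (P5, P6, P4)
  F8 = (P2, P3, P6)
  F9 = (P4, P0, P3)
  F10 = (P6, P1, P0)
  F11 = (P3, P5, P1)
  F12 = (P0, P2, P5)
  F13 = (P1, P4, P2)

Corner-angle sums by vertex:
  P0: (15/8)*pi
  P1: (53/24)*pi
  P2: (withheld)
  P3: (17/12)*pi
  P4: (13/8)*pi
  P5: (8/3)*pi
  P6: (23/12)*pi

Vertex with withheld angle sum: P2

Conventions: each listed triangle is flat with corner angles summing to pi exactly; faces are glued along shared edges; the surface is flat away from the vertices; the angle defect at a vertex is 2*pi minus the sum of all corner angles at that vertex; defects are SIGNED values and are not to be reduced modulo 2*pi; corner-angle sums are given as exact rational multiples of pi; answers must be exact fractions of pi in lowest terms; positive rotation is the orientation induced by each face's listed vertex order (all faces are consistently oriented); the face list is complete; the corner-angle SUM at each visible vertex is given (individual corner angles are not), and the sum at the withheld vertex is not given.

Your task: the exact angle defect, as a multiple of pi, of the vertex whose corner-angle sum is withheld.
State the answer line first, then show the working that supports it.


Answer: defect(P2) = (-7/24)*pi

V = 7, E = 21, F = 14; chi = V - E + F = 0
Gauss-Bonnet: total defect = 2*pi*chi = 0; visible defects sum to (7/24)*pi


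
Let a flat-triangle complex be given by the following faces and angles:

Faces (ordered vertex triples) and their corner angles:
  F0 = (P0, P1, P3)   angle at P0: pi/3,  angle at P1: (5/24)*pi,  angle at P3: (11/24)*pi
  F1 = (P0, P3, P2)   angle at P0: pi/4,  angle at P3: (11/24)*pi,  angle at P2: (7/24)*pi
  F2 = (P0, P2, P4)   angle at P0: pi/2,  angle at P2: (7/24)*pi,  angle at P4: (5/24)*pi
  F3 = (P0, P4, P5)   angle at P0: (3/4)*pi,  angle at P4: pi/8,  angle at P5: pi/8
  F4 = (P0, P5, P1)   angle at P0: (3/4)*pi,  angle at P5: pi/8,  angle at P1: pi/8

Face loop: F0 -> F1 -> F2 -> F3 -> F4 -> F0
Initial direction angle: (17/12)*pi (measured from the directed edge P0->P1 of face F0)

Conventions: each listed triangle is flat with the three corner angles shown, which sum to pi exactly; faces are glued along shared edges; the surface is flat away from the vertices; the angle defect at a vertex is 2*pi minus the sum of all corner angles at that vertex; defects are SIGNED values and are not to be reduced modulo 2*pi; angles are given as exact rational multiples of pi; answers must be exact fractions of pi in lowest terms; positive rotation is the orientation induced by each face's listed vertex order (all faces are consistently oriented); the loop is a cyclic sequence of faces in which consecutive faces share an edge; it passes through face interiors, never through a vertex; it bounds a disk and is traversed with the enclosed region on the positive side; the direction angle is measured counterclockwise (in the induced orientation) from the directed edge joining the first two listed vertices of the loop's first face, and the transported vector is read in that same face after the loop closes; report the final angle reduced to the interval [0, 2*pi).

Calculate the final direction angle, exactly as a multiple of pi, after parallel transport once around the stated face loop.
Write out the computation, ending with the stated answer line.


enclosed vertex P0: corner angles sum to (31/12)*pi, defect = 2*pi - (31/12)*pi = (-7/12)*pi
the final direction is the initial angle plus the enclosed defects, taken mod 2*pi in the induced orientation
final angle = (17/12)*pi - (7/12)*pi = (5/6)*pi (mod 2*pi)

Answer: final direction angle = (5/6)*pi


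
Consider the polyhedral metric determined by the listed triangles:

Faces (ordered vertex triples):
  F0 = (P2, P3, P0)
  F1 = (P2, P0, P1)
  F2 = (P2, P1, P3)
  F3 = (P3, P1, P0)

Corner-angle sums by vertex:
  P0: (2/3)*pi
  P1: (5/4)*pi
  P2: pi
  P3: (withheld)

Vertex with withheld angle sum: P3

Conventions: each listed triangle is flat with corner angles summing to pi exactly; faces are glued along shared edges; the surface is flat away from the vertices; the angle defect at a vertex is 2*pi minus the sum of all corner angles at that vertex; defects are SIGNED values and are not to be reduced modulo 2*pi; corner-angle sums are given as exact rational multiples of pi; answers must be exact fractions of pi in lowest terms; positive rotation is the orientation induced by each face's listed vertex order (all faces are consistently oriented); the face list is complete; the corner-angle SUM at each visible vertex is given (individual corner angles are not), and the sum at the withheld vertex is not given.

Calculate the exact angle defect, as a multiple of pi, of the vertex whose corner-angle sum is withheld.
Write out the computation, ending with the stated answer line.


V = 4, E = 6, F = 4; chi = V - E + F = 2
Gauss-Bonnet: total defect = 2*pi*chi = 4*pi; visible defects sum to (37/12)*pi

Answer: defect(P3) = (11/12)*pi


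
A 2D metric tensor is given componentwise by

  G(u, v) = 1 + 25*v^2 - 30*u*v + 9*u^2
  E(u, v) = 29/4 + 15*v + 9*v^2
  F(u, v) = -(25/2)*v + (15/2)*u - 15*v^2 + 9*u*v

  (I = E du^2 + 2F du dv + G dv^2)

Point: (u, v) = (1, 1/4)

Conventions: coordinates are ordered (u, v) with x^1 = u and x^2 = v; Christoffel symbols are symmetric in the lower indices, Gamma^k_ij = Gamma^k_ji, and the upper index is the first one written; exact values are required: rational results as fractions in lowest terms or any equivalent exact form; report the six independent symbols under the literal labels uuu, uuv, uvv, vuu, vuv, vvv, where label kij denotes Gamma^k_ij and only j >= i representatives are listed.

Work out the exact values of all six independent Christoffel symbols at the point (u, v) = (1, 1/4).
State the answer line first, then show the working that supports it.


Answer: Gamma_uuu = 0, Gamma_uuv = 2/3, Gamma_uvv = -10/9, Gamma_vuu = 0, Gamma_vuv = 14/39, Gamma_vvv = -70/117

E = 185/16, F = 91/16, G = 65/16 at the point
E_u = 0, E_v = 39/2, F_u = 39/4, F_v = -11, G_u = 21/2, G_v = -35/2
EG - F^2 = 117/8;  g^inv = (8/117) * [[65/16, -91/16], [-91/16, 185/16]]
first-kind symbols [ij,l] = (1/2)(d_i g_jl + d_j g_il - d_l g_ij): [uu,u] = E_u/2 = 0, [uu,v] = F_u - E_v/2 = 0, [uv,u] = E_v/2 = 39/4, [uv,v] = G_u/2 = 21/4, [vv,u] = F_v - G_u/2 = -65/4, [vv,v] = G_v/2 = -35/4
Gamma^u_ij = (G*[ij,u] - F*[ij,v])/(EG - F^2), Gamma^v_ij = (E*[ij,v] - F*[ij,u])/(EG - F^2)


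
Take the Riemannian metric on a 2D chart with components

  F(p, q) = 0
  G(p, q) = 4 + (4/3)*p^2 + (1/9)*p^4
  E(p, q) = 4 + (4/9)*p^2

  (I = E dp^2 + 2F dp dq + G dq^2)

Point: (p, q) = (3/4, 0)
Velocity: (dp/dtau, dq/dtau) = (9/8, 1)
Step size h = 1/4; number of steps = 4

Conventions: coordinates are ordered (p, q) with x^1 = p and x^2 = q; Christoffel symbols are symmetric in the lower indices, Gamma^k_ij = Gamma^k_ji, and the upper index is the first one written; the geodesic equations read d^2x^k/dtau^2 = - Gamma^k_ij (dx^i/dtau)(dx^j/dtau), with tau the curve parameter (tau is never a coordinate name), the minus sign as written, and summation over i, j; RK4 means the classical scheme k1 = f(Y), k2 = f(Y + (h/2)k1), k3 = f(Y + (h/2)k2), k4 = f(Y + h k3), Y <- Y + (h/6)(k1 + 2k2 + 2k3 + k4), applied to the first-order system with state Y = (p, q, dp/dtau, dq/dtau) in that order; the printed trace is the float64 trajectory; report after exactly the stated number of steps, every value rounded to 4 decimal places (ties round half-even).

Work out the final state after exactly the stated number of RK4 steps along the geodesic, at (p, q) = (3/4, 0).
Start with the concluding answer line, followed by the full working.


Answer: p = 1.9268, q = 0.7190, dp/dtau = 1.1884, dq/dtau = 0.4565

f(Y) = (dp/dtau, dq/dtau, -Gamma^p_ij Y'^i Y'^j, -Gamma^q_ij Y'^i Y'^j) with the Gammas evaluated at the stage position; h = 0.250000; intermediate values shown to 6 dp
step 0: p = 0.7500, q = 0.0000, dp/dtau = 1.1250, dq/dtau = 1.0000
step 1:
  k1: at (p, q) = (0.750000, 0.000000), (dp/dtau, dq/dtau) = (1.125000, 1.000000); Gamma_ppp = 0.078431, Gamma_ppq = 0.000000, Gamma_pqq = -0.257353, Gamma_qpp = 0.000000, Gamma_qpq = 0.228571, Gamma_qqq = 0.000000; k1 = (1.125000, 1.000000, 0.158088, -0.514286)
  k2: at (p, q) = (0.890625, 0.125000), (dp/dtau, dq/dtau) = (1.144761, 0.935714); Gamma_ppp = 0.090943, Gamma_ppq = 0.000000, Gamma_pqq = -0.308898, Gamma_qpp = 0.000000, Gamma_qpq = 0.262210, Gamma_qqq = 0.000000; k2 = (1.144761, 0.935714, 0.151280, -0.561743)
  k3: at (p, q) = (0.893095, 0.116964), (dp/dtau, dq/dtau) = (1.143910, 0.929782); Gamma_ppp = 0.091154, Gamma_ppq = 0.000000, Gamma_pqq = -0.309816, Gamma_qpp = 0.000000, Gamma_qpq = 0.262767, Gamma_qqq = 0.000000; k3 = (1.143910, 0.929782, 0.148556, -0.558951)
  k4: at (p, q) = (1.035978, 0.232446), (dp/dtau, dq/dtau) = (1.162139, 0.860262); Gamma_ppp = 0.102844, Gamma_ppq = 0.000000, Gamma_pqq = -0.363722, Gamma_qpp = 0.000000, Gamma_qpq = 0.292928, Gamma_qqq = 0.000000; k4 = (1.162139, 0.860262, 0.130275, -0.585707)
  Y <- Y + (h/6)(k1 + 2k2 + 2k3 + k4): p = 1.0360, q = 0.2330, dp/dtau = 1.1620, dq/dtau = 0.8608
step 2:
  k1: at (p, q) = (1.036020, 0.232969), (dp/dtau, dq/dtau) = (1.162001, 0.860776); Gamma_ppp = 0.102848, Gamma_ppq = 0.000000, Gamma_pqq = -0.363738, Gamma_qpp = 0.000000, Gamma_qpq = 0.292937, Gamma_qqq = 0.000000; k1 = (1.162001, 0.860776, 0.130637, -0.586004)
  k2: at (p, q) = (1.181270, 0.340566), (dp/dtau, dq/dtau) = (1.178331, 0.787525); Gamma_ppp = 0.113634, Gamma_ppq = 0.000000, Gamma_pqq = -0.420184, Gamma_qpp = 0.000000, Gamma_qpq = 0.319461, Gamma_qqq = 0.000000; k2 = (1.178331, 0.787525, 0.102820, -0.592897)
  k3: at (p, q) = (1.183311, 0.331410), (dp/dtau, dq/dtau) = (1.174854, 0.786664); Gamma_ppp = 0.113777, Gamma_ppq = 0.000000, Gamma_pqq = -0.420990, Gamma_qpp = 0.000000, Gamma_qpq = 0.319804, Gamma_qqq = 0.000000; k3 = (1.174854, 0.786664, 0.103480, -0.591135)
  k4: at (p, q) = (1.329734, 0.429635), (dp/dtau, dq/dtau) = (1.187871, 0.712992); Gamma_ppp = 0.123487, Gamma_ppq = 0.000000, Gamma_pqq = -0.479636, Gamma_qpp = 0.000000, Gamma_qpq = 0.342353, Gamma_qqq = 0.000000; k4 = (1.187871, 0.712992, 0.069581, -0.579908)
  Y <- Y + (h/6)(k1 + 2k2 + 2k3 + k4): p = 1.3300, q = 0.4297, dp/dtau = 1.1875, dq/dtau = 0.7135
step 3:
  k1: at (p, q) = (1.330030, 0.429725), (dp/dtau, dq/dtau) = (1.187536, 0.713527); Gamma_ppp = 0.123506, Gamma_ppq = 0.000000, Gamma_pqq = -0.479757, Gamma_qpp = 0.000000, Gamma_qpq = 0.342395, Gamma_qqq = 0.000000; k1 = (1.187536, 0.713527, 0.070081, -0.580249)
  k2: at (p, q) = (1.478472, 0.518916), (dp/dtau, dq/dtau) = (1.196296, 0.640996); Gamma_ppp = 0.132173, Gamma_ppq = 0.000000, Gamma_pqq = -0.540976, Gamma_qpp = 0.000000, Gamma_qpq = 0.361225, Gamma_qqq = 0.000000; k2 = (1.196296, 0.640996, 0.033118, -0.553989)
  k3: at (p, q) = (1.479567, 0.509849), (dp/dtau, dq/dtau) = (1.191675, 0.644278); Gamma_ppp = 0.132233, Gamma_ppq = 0.000000, Gamma_pqq = -0.541435, Gamma_qpp = 0.000000, Gamma_qpq = 0.361350, Gamma_qqq = 0.000000; k3 = (1.191675, 0.644278, 0.036964, -0.554867)
  k4: at (p, q) = (1.627949, 0.590795), (dp/dtau, dq/dtau) = (1.196777, 0.574810); Gamma_ppp = 0.139735, Gamma_ppq = 0.000000, Gamma_pqq = -0.604371, Gamma_qpp = 0.000000, Gamma_qpq = 0.376395, Gamma_qqq = 0.000000; k4 = (1.196777, 0.574810, -0.000451, -0.517859)
  Y <- Y + (h/6)(k1 + 2k2 + 2k3 + k4): p = 1.6284, q = 0.5905, dp/dtau = 1.1963, dq/dtau = 0.5754
step 4:
  k1: at (p, q) = (1.628374, 0.590512), (dp/dtau, dq/dtau) = (1.196277, 0.575368); Gamma_ppp = 0.139755, Gamma_ppq = 0.000000, Gamma_pqq = -0.604554, Gamma_qpp = 0.000000, Gamma_qpq = 0.376433, Gamma_qqq = 0.000000; k1 = (1.196277, 0.575368, 0.000135, -0.518197)
  k2: at (p, q) = (1.777909, 0.662433), (dp/dtau, dq/dtau) = (1.196294, 0.510593); Gamma_ppp = 0.146198, Gamma_ppq = 0.000000, Gamma_pqq = -0.669657, Gamma_qpp = 0.000000, Gamma_qpq = 0.388149, Gamma_qqq = 0.000000; k2 = (1.196294, 0.510593, -0.034644, -0.474178)
  k3: at (p, q) = (1.777911, 0.654336), (dp/dtau, dq/dtau) = (1.191947, 0.516095); Gamma_ppp = 0.146198, Gamma_ppq = 0.000000, Gamma_pqq = -0.669658, Gamma_qpp = 0.000000, Gamma_qpq = 0.388149, Gamma_qqq = 0.000000; k3 = (1.191947, 0.516095, -0.029343, -0.477546)
  k4: at (p, q) = (1.926361, 0.719536), (dp/dtau, dq/dtau) = (1.188941, 0.455981); Gamma_ppp = 0.151552, Gamma_ppq = 0.000000, Gamma_pqq = -0.735852, Gamma_qpp = 0.000000, Gamma_qpq = 0.396743, Gamma_qqq = 0.000000; k4 = (1.188941, 0.455981, -0.061234, -0.430177)
  Y <- Y + (h/6)(k1 + 2k2 + 2k3 + k4): p = 1.9268, q = 0.7190, dp/dtau = 1.1884, dq/dtau = 0.4565


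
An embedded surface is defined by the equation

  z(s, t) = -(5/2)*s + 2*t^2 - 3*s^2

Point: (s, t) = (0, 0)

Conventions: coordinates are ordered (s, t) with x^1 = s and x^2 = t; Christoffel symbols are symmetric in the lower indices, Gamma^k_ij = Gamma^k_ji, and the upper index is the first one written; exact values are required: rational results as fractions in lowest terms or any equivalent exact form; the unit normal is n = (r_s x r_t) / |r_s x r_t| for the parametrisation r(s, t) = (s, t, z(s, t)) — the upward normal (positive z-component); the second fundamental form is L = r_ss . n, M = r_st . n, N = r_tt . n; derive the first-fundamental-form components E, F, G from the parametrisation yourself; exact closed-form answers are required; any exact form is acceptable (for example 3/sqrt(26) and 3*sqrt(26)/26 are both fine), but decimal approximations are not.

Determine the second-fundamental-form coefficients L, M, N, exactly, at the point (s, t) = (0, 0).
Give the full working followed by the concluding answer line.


z_s = -5/2, z_t = 0, z_ss = -6, z_st = 0, z_tt = 4
E = 29/4, F = 0, G = 1; answer radicand W^2 = 29/4
unnormalised second-form numerators: l = -6, m = 0, n = 4; L = l/sqrt(29/4), and similarly M = m/sqrt(W^2), N = n/sqrt(W^2)

Answer: L = -12*sqrt(29)/29, M = 0, N = 8*sqrt(29)/29


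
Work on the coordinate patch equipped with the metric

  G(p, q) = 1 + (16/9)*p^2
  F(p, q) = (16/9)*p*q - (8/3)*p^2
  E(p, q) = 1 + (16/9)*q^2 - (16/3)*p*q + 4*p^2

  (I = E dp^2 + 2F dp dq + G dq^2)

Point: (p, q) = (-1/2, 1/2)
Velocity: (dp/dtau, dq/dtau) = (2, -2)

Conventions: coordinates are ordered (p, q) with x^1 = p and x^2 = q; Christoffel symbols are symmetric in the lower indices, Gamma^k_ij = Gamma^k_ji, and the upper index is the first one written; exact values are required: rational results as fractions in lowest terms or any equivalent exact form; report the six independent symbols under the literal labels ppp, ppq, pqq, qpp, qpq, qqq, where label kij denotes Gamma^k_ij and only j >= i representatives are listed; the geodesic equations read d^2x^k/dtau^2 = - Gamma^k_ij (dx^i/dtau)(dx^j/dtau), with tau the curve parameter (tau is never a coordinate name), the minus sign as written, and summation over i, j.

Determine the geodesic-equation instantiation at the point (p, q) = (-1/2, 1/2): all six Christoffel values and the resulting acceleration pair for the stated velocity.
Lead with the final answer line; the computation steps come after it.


Answer: Gamma_ppp = -15/19, Gamma_ppq = 10/19, Gamma_pqq = 0, Gamma_qpp = 6/19, Gamma_qpq = -4/19, Gamma_qqq = 0; accelerations (d^2p/dtau^2, d^2q/dtau^2) = (140/19, -56/19)

E = 34/9, F = -10/9, G = 13/9 at the point
E_p = -20/3, E_q = 40/9, F_p = 32/9, F_q = -8/9, G_p = -16/9, G_q = 0
EG - F^2 = 38/9;  g^inv = (9/38) * [[13/9, 10/9], [10/9, 34/9]]
first-kind symbols [ij,l] = (1/2)(d_i g_jl + d_j g_il - d_l g_ij): [pp,p] = E_p/2 = -10/3, [pp,q] = F_p - E_q/2 = 4/3, [pq,p] = E_q/2 = 20/9, [pq,q] = G_p/2 = -8/9, [qq,p] = F_q - G_p/2 = 0, [qq,q] = G_q/2 = 0
Gamma^p_ij = (G*[ij,p] - F*[ij,q])/(EG - F^2), Gamma^q_ij = (E*[ij,q] - F*[ij,p])/(EG - F^2)
Gamma_ppp = -15/19, Gamma_ppq = 10/19, Gamma_pqq = 0, Gamma_qpp = 6/19, Gamma_qpq = -4/19, Gamma_qqq = 0
d^2p/dtau^2 = -(Gamma_ppp*(2)^2 + 2*Gamma_ppq*(2)*(-2) + Gamma_pqq*(-2)^2) = 140/19
d^2q/dtau^2 = -(Gamma_qpp*(2)^2 + 2*Gamma_qpq*(2)*(-2) + Gamma_qqq*(-2)^2) = -56/19


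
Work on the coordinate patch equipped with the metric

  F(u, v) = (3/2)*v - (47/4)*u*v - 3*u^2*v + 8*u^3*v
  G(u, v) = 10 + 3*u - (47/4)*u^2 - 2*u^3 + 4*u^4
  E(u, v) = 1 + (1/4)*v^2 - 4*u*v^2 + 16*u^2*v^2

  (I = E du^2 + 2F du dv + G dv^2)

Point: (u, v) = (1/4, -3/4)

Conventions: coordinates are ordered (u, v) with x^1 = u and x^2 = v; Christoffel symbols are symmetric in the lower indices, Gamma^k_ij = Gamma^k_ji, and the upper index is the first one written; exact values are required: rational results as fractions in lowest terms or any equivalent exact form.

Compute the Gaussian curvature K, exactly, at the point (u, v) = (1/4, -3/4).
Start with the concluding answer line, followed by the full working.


Answer: K = -1024/421201

E = 73/64, F = 9/8, G = 10, EG - F^2 = 649/64 at the point
E_u = 9/4, E_v = -3/8, F_u = 141/16, F_v = -3/2, G_u = -3, G_v = 0
E_vv = 1/2, F_uv = -47/4, G_uu = -47/2
Compute both Brioschi determinants and normalise by (EG - F^2)^2.
M1 = [[-E_vv/2 + F_uv - G_uu/2, E_u/2, F_u - E_v/2], [F_v - G_u/2, E, F], [G_v/2, F, G]] = [[-1/4, 9/8, 9], [0, 73/64, 9/8], [0, 9/8, 10]]; det M1 = -649/256
M2 = [[0, E_v/2, G_u/2], [E_v/2, E, F], [G_u/2, F, G]] = [[0, -3/16, -3/2], [-3/16, 73/64, 9/8], [-3/2, 9/8, 10]]; det M2 = -585/256
det M1 - det M2 = -1/4; K = -1/4 / (649/64)^2 = -1024/421201


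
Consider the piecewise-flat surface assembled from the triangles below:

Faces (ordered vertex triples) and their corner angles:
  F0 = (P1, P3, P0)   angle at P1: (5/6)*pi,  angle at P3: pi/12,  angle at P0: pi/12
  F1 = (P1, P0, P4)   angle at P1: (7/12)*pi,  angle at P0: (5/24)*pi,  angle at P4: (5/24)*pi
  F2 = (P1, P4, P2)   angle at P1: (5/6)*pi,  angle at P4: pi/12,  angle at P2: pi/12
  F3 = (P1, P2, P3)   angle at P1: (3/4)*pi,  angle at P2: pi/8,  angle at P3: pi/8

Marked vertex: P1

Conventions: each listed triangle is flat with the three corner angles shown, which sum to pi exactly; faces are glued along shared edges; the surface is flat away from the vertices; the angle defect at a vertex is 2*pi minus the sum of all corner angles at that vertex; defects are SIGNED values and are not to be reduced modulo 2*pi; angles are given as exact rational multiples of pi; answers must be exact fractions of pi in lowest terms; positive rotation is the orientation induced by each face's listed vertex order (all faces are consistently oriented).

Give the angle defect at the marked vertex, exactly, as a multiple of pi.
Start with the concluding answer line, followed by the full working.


Answer: defect(P1) = -pi

Sum of corner angles at P1: 3*pi
defect = 2*pi - 3*pi


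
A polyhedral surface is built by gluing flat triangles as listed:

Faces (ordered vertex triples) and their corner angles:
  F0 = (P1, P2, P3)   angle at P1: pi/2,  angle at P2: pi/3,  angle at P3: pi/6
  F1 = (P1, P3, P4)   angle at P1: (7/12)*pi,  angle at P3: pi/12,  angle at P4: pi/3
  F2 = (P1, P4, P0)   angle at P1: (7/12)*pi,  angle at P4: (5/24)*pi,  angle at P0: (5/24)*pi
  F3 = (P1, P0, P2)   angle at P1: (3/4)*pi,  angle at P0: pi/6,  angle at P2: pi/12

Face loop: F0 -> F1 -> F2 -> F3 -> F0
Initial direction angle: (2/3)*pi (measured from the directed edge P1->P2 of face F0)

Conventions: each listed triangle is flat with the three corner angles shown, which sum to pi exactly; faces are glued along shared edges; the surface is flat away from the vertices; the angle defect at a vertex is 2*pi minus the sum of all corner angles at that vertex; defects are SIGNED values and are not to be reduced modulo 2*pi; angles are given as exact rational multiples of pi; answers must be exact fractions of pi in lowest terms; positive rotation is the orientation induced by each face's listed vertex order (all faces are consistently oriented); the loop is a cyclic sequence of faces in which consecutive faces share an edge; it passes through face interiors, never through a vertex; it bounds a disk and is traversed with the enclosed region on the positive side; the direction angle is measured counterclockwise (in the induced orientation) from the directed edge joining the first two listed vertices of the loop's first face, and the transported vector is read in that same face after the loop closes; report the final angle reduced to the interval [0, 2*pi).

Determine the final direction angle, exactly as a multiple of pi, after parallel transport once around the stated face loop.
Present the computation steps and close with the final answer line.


enclosed vertex P1: corner angles sum to (29/12)*pi, defect = 2*pi - (29/12)*pi = (-5/12)*pi
transport around the loop rotates by the sum of enclosed defects; add to the initial angle mod 2*pi
final angle = (2/3)*pi - (5/12)*pi = pi/4 (mod 2*pi)

Answer: final direction angle = pi/4


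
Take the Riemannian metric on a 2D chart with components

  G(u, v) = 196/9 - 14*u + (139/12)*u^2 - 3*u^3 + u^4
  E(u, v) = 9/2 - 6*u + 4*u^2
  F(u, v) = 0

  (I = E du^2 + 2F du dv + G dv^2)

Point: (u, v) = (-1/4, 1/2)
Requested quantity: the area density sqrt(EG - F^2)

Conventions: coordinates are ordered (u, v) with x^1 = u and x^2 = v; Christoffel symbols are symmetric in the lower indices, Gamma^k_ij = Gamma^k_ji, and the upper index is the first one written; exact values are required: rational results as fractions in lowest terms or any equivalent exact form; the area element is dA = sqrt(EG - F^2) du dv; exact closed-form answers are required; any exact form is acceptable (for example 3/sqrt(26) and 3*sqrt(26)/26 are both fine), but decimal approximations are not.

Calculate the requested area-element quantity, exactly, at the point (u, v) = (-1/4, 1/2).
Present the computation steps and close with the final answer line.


E = 25/4, F = 0, G = 60025/2304; EG - F^2 = 1500625/9216

Answer: sqrt(EG - F^2) = 1225/96


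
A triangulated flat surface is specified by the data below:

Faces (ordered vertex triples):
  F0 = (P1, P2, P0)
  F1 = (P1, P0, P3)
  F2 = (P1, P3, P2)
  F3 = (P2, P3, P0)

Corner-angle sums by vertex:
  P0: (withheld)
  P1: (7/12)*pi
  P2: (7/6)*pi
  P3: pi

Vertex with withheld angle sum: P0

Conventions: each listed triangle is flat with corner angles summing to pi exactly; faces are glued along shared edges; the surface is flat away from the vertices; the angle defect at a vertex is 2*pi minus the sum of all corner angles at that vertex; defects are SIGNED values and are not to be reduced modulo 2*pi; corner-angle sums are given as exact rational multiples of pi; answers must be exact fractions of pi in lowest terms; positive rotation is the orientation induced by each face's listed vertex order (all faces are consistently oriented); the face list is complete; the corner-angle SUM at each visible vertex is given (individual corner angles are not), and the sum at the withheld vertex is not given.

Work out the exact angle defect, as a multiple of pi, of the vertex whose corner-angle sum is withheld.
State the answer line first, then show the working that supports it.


Answer: defect(P0) = (3/4)*pi

V = 4, E = 6, F = 4; chi = V - E + F = 2
Gauss-Bonnet: total defect = 2*pi*chi = 4*pi; visible defects sum to (13/4)*pi


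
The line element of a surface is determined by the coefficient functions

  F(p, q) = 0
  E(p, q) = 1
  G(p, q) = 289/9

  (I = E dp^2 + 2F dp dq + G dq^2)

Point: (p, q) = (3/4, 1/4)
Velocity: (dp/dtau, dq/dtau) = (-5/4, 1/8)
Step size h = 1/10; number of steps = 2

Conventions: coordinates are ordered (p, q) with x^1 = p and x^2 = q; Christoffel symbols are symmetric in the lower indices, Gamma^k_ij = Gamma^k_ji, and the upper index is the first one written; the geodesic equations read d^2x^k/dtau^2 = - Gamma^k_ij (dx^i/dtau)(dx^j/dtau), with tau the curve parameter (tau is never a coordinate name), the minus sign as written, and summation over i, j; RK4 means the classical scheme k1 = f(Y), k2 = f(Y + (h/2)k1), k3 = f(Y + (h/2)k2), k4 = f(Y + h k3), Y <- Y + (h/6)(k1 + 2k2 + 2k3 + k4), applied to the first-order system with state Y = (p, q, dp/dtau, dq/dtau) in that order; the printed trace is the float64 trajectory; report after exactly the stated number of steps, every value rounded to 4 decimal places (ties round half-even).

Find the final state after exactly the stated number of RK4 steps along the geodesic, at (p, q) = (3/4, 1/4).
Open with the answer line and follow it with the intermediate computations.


Answer: p = 0.5000, q = 0.2750, dp/dtau = -1.2500, dq/dtau = 0.1250

f(Y) = (dp/dtau, dq/dtau, -Gamma^p_ij Y'^i Y'^j, -Gamma^q_ij Y'^i Y'^j) with the Gammas evaluated at the stage position; h = 0.100000; intermediate values shown to 6 dp
step 0: p = 0.7500, q = 0.2500, dp/dtau = -1.2500, dq/dtau = 0.1250
step 1:
  k1: at (p, q) = (0.750000, 0.250000), (dp/dtau, dq/dtau) = (-1.250000, 0.125000); Gamma_ppp = 0.000000, Gamma_ppq = 0.000000, Gamma_pqq = 0.000000, Gamma_qpp = 0.000000, Gamma_qpq = 0.000000, Gamma_qqq = 0.000000; k1 = (-1.250000, 0.125000, 0.000000, 0.000000)
  k2: at (p, q) = (0.687500, 0.256250), (dp/dtau, dq/dtau) = (-1.250000, 0.125000); Gamma_ppp = 0.000000, Gamma_ppq = 0.000000, Gamma_pqq = 0.000000, Gamma_qpp = 0.000000, Gamma_qpq = 0.000000, Gamma_qqq = 0.000000; k2 = (-1.250000, 0.125000, 0.000000, 0.000000)
  k3: at (p, q) = (0.687500, 0.256250), (dp/dtau, dq/dtau) = (-1.250000, 0.125000); Gamma_ppp = 0.000000, Gamma_ppq = 0.000000, Gamma_pqq = 0.000000, Gamma_qpp = 0.000000, Gamma_qpq = 0.000000, Gamma_qqq = 0.000000; k3 = (-1.250000, 0.125000, 0.000000, 0.000000)
  k4: at (p, q) = (0.625000, 0.262500), (dp/dtau, dq/dtau) = (-1.250000, 0.125000); Gamma_ppp = 0.000000, Gamma_ppq = 0.000000, Gamma_pqq = 0.000000, Gamma_qpp = 0.000000, Gamma_qpq = 0.000000, Gamma_qqq = 0.000000; k4 = (-1.250000, 0.125000, 0.000000, 0.000000)
  Y <- Y + (h/6)(k1 + 2k2 + 2k3 + k4): p = 0.6250, q = 0.2625, dp/dtau = -1.2500, dq/dtau = 0.1250
step 2:
  k1: at (p, q) = (0.625000, 0.262500), (dp/dtau, dq/dtau) = (-1.250000, 0.125000); Gamma_ppp = 0.000000, Gamma_ppq = 0.000000, Gamma_pqq = 0.000000, Gamma_qpp = 0.000000, Gamma_qpq = 0.000000, Gamma_qqq = 0.000000; k1 = (-1.250000, 0.125000, 0.000000, 0.000000)
  k2: at (p, q) = (0.562500, 0.268750), (dp/dtau, dq/dtau) = (-1.250000, 0.125000); Gamma_ppp = 0.000000, Gamma_ppq = 0.000000, Gamma_pqq = 0.000000, Gamma_qpp = 0.000000, Gamma_qpq = 0.000000, Gamma_qqq = 0.000000; k2 = (-1.250000, 0.125000, 0.000000, 0.000000)
  k3: at (p, q) = (0.562500, 0.268750), (dp/dtau, dq/dtau) = (-1.250000, 0.125000); Gamma_ppp = 0.000000, Gamma_ppq = 0.000000, Gamma_pqq = 0.000000, Gamma_qpp = 0.000000, Gamma_qpq = 0.000000, Gamma_qqq = 0.000000; k3 = (-1.250000, 0.125000, 0.000000, 0.000000)
  k4: at (p, q) = (0.500000, 0.275000), (dp/dtau, dq/dtau) = (-1.250000, 0.125000); Gamma_ppp = 0.000000, Gamma_ppq = 0.000000, Gamma_pqq = 0.000000, Gamma_qpp = 0.000000, Gamma_qpq = 0.000000, Gamma_qqq = 0.000000; k4 = (-1.250000, 0.125000, 0.000000, 0.000000)
  Y <- Y + (h/6)(k1 + 2k2 + 2k3 + k4): p = 0.5000, q = 0.2750, dp/dtau = -1.2500, dq/dtau = 0.1250
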